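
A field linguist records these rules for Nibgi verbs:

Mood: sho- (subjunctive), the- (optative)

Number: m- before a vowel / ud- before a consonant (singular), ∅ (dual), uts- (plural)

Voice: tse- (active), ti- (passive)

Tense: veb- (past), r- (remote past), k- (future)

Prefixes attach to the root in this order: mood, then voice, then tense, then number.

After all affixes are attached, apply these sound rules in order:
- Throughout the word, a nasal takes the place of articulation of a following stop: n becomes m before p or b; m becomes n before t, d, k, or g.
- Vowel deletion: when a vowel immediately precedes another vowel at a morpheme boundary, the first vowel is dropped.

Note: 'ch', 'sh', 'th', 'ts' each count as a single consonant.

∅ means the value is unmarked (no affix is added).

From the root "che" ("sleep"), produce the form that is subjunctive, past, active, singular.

udvebtseshoche

Attach mood subjunctive sho- → shoche.
Attach voice active tse- → tseshoche.
Attach tense past veb- → vebtseshoche.
Attach number singular ud- (before consonant 'v') → udvebtseshoche.
Nasal assimilation: no change.
Vowel deletion: no change.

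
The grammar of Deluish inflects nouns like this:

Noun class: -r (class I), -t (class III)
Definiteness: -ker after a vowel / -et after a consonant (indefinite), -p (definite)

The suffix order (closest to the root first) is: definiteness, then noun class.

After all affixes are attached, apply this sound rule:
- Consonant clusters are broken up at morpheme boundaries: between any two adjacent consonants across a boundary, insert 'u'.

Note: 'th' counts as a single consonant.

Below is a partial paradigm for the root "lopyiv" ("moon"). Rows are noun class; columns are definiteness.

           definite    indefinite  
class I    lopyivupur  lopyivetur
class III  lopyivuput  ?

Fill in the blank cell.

lopyivetut

Attach definiteness indefinite -et (after consonant 'v') → lopyivet.
Attach noun class class III -t → lopyivett.
Apply epenthesis: lopyivett → lopyivetut.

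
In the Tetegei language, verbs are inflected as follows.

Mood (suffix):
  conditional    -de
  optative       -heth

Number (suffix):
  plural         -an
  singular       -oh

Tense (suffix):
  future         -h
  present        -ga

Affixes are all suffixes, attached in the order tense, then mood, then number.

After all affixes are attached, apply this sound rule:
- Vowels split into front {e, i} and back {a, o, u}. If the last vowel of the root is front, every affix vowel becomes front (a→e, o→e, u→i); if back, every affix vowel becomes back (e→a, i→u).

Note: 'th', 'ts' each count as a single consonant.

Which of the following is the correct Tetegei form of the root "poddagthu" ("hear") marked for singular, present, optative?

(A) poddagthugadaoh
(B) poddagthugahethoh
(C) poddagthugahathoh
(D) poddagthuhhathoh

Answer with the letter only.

Attach tense present -ga → poddagthuga.
Attach mood optative -heth → poddagthugaheth.
Attach number singular -oh → poddagthugahethoh.
Apply vowel harmony: poddagthugahethoh → poddagthugahathoh.
So the correct form is poddagthugahathoh, option (C).
(D) poddagthuhhathoh is wrong: it uses future instead of present for tense.
(B) poddagthugahethoh is wrong: it fails to apply the sound rule(s).
(A) poddagthugadaoh is wrong: it uses conditional instead of optative for mood.

C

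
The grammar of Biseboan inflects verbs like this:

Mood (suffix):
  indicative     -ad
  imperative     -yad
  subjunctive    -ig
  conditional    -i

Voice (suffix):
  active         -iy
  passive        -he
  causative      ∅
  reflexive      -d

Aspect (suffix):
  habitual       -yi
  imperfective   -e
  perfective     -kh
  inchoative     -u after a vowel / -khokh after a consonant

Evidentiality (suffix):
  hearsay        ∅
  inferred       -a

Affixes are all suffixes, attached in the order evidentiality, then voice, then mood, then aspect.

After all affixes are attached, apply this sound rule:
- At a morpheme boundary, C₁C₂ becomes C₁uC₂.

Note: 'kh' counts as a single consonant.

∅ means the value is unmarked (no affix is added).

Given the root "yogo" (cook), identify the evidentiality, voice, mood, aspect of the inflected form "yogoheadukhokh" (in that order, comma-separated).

Segment: yogo-he-ad-khokh.
evidentiality: ∅ → hearsay.
voice: -he → passive.
mood: -ad → indicative.
aspect: -u/khokh → inchoative.

hearsay, passive, indicative, inchoative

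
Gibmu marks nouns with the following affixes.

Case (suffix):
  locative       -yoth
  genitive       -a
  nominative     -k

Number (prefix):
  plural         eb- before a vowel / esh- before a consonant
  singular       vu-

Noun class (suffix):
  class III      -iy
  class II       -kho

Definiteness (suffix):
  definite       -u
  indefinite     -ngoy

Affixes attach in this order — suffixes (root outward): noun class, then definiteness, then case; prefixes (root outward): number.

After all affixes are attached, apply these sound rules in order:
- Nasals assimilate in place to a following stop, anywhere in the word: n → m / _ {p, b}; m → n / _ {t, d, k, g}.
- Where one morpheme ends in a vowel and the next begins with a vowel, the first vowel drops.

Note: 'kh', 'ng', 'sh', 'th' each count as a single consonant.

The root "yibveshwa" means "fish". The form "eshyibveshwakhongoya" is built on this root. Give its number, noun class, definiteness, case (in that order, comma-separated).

plural, class II, indefinite, genitive

Segment: esh-yibveshwa-kho-ngoy-a.
number: eb/esh- → plural.
noun class: -kho → class II.
definiteness: -ngoy → indefinite.
case: -a → genitive.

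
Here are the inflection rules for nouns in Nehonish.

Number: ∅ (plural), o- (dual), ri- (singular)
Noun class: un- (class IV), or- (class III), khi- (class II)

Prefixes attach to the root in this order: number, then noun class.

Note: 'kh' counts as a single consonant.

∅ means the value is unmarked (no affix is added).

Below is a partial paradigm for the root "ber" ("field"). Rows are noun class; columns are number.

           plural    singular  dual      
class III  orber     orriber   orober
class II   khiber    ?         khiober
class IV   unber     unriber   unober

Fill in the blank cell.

Attach number singular ri- → riber.
Attach noun class class II khi- → khiriber.

khiriber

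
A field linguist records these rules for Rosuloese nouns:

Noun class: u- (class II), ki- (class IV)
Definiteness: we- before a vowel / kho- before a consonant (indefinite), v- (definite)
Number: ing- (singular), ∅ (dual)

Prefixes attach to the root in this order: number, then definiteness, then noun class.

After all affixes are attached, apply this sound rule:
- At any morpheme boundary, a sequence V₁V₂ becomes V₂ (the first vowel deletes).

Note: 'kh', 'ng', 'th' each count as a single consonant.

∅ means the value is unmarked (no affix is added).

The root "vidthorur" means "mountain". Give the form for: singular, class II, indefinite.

uwingvidthorur

Attach number singular ing- → ingvidthorur.
Attach definiteness indefinite we- (before vowel 'i') → weingvidthorur.
Attach noun class class II u- → uweingvidthorur.
Apply vowel deletion: uweingvidthorur → uwingvidthorur.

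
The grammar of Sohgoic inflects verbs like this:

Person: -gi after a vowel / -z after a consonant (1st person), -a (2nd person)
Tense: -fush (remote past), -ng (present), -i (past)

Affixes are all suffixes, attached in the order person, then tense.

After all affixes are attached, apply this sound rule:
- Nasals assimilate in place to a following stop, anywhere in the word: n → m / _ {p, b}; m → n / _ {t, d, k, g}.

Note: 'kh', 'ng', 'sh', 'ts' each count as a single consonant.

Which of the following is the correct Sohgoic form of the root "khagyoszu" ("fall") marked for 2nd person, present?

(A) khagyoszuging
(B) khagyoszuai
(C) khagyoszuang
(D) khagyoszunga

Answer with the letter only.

Attach person 2nd person -a → khagyoszua.
Attach tense present -ng → khagyoszuang.
Nasal assimilation: no change.
So the correct form is khagyoszuang, option (C).
(B) khagyoszuai is wrong: it uses past instead of present for tense.
(D) khagyoszunga is wrong: it has the affixes in the wrong order.
(A) khagyoszuging is wrong: it uses 1st person instead of 2nd person for person.

C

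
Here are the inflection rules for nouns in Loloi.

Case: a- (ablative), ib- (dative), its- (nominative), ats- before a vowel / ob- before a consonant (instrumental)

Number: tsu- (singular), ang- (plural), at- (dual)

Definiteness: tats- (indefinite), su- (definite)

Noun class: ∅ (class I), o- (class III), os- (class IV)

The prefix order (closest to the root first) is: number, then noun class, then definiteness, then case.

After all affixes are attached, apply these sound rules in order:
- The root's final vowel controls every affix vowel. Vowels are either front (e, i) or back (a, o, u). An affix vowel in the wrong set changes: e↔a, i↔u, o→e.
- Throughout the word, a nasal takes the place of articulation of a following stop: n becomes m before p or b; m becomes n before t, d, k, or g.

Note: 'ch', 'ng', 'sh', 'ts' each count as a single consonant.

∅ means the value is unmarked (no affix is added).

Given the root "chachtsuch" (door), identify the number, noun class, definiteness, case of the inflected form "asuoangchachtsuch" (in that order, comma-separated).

plural, class III, definite, ablative

Segment: a-su-o-ang-chachtsuch.
number: ang- → plural.
noun class: o- → class III.
definiteness: su- → definite.
case: a- → ablative.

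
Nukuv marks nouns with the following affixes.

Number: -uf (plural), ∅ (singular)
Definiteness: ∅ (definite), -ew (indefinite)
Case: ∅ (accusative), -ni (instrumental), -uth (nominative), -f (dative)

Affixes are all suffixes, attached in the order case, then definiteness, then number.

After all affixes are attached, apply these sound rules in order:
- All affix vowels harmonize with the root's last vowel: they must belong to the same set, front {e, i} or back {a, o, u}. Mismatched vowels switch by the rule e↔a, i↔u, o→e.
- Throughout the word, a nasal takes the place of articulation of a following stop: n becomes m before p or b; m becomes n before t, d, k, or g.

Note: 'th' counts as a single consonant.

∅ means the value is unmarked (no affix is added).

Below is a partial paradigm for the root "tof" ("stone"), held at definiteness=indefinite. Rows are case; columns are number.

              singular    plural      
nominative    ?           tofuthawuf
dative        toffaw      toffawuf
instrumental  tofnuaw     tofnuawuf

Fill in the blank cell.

Attach case nominative -uth → tofuth.
Attach definiteness indefinite -ew → tofuthew.
number = singular: zero marking, form stays tofuthew.
Apply vowel harmony: tofuthew → tofuthaw.
Nasal assimilation: no change.

tofuthaw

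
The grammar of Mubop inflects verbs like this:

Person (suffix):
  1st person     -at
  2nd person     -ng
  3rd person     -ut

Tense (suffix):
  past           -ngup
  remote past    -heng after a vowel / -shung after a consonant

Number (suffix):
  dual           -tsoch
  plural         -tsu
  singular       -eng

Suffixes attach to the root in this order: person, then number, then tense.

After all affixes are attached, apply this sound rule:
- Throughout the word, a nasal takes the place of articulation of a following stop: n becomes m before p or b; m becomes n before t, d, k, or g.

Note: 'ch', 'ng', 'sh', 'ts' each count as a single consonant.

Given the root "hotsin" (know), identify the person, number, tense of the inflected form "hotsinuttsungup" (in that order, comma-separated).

3rd person, plural, past

Segment: hotsin-ut-tsu-ngup.
person: -ut → 3rd person.
number: -tsu → plural.
tense: -ngup → past.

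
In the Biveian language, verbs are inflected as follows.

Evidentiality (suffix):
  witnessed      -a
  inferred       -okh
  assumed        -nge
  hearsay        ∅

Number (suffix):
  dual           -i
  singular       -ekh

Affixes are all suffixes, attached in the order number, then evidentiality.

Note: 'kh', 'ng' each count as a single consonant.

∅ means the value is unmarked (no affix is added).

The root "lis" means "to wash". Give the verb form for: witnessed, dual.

Attach number dual -i → lisi.
Attach evidentiality witnessed -a → lisia.

lisia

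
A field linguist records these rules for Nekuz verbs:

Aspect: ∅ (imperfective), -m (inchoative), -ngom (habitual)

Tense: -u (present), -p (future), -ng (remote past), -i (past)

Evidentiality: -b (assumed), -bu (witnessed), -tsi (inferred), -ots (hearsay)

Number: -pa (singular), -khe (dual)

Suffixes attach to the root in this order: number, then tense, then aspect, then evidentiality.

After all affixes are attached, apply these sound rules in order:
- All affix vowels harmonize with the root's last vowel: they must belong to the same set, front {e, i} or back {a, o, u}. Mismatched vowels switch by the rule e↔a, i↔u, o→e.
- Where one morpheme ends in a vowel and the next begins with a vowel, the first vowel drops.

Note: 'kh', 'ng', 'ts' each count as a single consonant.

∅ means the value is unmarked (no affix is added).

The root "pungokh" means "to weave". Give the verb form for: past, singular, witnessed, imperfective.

Attach number singular -pa → pungokhpa.
Attach tense past -i → pungokhpai.
aspect = imperfective: zero marking, form stays pungokhpai.
Attach evidentiality witnessed -bu → pungokhpaibu.
Apply vowel harmony: pungokhpaibu → pungokhpaubu.
Apply vowel deletion: pungokhpaubu → pungokhpubu.

pungokhpubu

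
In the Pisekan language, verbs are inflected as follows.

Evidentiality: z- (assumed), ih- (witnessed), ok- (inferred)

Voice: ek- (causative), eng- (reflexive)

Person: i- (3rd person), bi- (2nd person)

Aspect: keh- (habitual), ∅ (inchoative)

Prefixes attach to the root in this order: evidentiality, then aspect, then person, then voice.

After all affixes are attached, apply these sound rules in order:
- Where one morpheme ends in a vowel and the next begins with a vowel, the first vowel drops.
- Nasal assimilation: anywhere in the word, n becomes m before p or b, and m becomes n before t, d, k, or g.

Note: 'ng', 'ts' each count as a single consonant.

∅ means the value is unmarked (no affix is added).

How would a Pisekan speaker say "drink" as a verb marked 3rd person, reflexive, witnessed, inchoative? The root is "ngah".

Attach evidentiality witnessed ih- → ihngah.
aspect = inchoative: zero marking, form stays ihngah.
Attach person 3rd person i- → iihngah.
Attach voice reflexive eng- → engiihngah.
Apply vowel deletion: engiihngah → engihngah.
Nasal assimilation: no change.

engihngah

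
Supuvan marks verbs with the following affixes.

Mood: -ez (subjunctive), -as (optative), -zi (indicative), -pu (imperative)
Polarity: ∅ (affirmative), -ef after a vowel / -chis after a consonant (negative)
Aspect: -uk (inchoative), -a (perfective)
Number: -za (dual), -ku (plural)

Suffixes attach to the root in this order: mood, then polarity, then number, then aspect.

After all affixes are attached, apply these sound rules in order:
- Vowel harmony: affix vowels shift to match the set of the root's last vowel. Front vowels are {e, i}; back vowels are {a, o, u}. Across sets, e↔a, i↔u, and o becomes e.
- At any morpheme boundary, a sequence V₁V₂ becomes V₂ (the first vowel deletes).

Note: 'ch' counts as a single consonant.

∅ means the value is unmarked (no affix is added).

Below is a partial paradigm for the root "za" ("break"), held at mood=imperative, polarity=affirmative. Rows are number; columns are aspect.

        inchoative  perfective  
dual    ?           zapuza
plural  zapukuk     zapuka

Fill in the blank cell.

Attach mood imperative -pu → zapu.
polarity = affirmative: zero marking, form stays zapu.
Attach number dual -za → zapuza.
Attach aspect inchoative -uk → zapuzauk.
Vowel harmony: no change.
Apply vowel deletion: zapuzauk → zapuzuk.

zapuzuk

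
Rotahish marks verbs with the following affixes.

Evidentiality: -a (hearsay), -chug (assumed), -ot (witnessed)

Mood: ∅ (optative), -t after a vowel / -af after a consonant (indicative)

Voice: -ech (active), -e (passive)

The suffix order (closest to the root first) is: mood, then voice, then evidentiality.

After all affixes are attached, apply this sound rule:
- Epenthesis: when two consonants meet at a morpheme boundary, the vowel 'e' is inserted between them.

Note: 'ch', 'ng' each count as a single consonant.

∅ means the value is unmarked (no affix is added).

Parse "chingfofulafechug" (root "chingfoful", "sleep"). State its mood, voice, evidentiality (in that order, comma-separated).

indicative, passive, assumed

Segment: chingfoful-af-e-chug.
mood: -t/af → indicative.
voice: -e → passive.
evidentiality: -chug → assumed.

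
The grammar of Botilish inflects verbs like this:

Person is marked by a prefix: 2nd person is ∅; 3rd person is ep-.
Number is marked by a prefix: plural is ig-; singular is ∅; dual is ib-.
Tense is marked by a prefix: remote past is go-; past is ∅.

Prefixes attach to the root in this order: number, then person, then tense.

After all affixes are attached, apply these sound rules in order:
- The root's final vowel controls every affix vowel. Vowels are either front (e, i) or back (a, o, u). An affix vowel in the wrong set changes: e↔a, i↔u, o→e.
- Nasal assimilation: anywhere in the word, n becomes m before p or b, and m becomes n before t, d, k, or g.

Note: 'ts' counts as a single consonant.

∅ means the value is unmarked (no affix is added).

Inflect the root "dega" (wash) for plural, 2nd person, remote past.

Attach number plural ig- → igdega.
person = 2nd person: zero marking, form stays igdega.
Attach tense remote past go- → goigdega.
Apply vowel harmony: goigdega → gougdega.
Nasal assimilation: no change.

gougdega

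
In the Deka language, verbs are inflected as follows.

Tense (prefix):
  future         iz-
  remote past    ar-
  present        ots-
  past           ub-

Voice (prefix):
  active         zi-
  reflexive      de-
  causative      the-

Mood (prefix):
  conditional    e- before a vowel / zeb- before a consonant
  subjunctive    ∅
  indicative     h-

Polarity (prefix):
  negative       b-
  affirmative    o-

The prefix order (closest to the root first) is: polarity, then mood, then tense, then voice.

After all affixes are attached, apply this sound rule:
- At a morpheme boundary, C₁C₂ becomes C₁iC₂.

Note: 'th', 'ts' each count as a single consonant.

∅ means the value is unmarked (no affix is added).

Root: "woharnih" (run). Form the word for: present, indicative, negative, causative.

theotsihibiwoharnih

Attach polarity negative b- → bwoharnih.
Attach mood indicative h- → hbwoharnih.
Attach tense present ots- → otshbwoharnih.
Attach voice causative the- → theotshbwoharnih.
Apply epenthesis: theotshbwoharnih → theotsihibiwoharnih.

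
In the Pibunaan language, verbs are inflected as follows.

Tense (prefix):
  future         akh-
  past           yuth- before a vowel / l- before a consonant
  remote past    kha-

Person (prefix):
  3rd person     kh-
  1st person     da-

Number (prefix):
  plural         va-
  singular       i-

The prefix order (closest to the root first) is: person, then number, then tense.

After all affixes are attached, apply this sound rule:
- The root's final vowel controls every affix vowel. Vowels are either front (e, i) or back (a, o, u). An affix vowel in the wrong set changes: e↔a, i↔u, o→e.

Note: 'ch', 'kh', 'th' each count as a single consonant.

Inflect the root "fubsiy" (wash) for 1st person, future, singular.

Attach person 1st person da- → dafubsiy.
Attach number singular i- → idafubsiy.
Attach tense future akh- → akhidafubsiy.
Apply vowel harmony: akhidafubsiy → ekhidefubsiy.

ekhidefubsiy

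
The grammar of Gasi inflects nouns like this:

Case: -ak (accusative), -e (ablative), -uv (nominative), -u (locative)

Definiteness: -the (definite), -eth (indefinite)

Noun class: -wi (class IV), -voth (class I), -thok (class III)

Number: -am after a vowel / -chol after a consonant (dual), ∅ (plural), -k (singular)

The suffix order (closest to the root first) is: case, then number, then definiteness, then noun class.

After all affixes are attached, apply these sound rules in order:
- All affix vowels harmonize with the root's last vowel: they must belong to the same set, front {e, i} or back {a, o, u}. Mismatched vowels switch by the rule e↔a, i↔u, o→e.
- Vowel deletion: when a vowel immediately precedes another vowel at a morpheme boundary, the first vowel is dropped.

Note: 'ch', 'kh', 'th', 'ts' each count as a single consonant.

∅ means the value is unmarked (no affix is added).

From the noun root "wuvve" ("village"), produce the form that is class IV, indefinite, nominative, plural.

wuvvivethwi

Attach case nominative -uv → wuvveuv.
number = plural: zero marking, form stays wuvveuv.
Attach definiteness indefinite -eth → wuvveuveth.
Attach noun class class IV -wi → wuvveuvethwi.
Apply vowel harmony: wuvveuvethwi → wuvveivethwi.
Apply vowel deletion: wuvveivethwi → wuvvivethwi.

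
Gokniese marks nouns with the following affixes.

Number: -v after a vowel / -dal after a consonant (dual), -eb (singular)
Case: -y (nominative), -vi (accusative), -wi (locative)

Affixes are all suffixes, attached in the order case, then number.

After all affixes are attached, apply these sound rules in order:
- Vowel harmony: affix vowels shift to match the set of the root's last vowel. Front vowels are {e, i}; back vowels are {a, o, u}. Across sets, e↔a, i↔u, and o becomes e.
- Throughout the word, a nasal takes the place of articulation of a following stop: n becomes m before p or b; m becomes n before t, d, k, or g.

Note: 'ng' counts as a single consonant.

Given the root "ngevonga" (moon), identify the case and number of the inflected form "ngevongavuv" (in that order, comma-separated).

Segment: ngevonga-vi-v.
case: -vi → accusative.
number: -v/dal → dual.

accusative, dual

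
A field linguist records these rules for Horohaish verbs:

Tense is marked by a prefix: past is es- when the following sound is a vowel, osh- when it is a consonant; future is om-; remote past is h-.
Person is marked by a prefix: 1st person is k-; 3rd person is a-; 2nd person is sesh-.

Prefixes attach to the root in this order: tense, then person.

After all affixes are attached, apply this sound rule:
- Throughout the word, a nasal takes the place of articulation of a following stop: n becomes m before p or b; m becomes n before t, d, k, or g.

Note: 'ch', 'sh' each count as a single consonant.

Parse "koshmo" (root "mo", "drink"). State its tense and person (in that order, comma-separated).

past, 1st person

Segment: k-osh-mo.
tense: es/osh- → past.
person: k- → 1st person.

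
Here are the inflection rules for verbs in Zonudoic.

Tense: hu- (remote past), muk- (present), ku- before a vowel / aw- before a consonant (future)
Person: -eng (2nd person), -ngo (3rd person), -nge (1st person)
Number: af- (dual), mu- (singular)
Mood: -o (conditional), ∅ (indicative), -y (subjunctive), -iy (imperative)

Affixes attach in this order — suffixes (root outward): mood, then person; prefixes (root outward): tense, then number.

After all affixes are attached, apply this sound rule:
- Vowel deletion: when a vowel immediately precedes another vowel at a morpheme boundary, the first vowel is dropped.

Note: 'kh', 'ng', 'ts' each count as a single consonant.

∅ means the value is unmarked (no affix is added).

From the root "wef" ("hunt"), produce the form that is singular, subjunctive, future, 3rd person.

Attach tense future aw- (before consonant 'w') → awwef.
Attach number singular mu- → muawwef.
Attach mood subjunctive -y → muawwefy.
Attach person 3rd person -ngo → muawwefyngo.
Apply vowel deletion: muawwefyngo → mawwefyngo.

mawwefyngo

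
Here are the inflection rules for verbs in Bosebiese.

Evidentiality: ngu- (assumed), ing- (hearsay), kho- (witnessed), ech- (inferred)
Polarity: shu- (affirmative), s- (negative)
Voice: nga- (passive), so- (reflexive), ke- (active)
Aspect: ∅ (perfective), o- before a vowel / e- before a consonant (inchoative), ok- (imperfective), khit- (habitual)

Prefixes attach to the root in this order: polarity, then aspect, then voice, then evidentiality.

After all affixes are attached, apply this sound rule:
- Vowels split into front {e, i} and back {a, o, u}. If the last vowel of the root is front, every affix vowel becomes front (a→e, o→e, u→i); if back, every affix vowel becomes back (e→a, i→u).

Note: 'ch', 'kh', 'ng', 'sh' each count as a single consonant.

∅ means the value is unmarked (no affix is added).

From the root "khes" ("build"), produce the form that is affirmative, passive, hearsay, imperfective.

Attach polarity affirmative shu- → shukhes.
Attach aspect imperfective ok- → okshukhes.
Attach voice passive nga- → ngaokshukhes.
Attach evidentiality hearsay ing- → ingngaokshukhes.
Apply vowel harmony: ingngaokshukhes → ingngeekshikhes.

ingngeekshikhes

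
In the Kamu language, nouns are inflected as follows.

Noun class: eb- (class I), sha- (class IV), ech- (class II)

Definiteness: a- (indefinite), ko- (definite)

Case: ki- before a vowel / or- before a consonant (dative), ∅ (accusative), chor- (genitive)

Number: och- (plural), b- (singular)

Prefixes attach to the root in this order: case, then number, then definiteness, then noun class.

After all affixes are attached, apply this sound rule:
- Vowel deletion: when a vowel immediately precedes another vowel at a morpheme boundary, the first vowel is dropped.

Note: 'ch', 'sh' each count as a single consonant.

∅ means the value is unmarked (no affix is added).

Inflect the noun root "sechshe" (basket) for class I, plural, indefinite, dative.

Attach case dative or- (before consonant 's') → orsechshe.
Attach number plural och- → ochorsechshe.
Attach definiteness indefinite a- → aochorsechshe.
Attach noun class class I eb- → ebaochorsechshe.
Apply vowel deletion: ebaochorsechshe → ebochorsechshe.

ebochorsechshe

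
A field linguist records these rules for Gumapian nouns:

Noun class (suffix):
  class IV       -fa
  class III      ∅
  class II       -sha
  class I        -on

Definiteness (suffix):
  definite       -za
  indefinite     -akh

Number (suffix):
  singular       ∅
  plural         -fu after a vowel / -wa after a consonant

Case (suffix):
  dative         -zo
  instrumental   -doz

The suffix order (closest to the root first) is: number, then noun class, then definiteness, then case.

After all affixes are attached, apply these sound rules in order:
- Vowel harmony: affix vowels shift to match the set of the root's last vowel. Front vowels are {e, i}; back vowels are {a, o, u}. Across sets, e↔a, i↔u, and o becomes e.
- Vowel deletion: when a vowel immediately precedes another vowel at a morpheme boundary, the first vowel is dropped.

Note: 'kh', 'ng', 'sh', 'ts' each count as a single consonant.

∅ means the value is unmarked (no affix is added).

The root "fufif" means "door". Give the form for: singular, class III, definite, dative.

fufifzeze

number = singular: zero marking, form stays fufif.
noun class = class III: zero marking, form stays fufif.
Attach definiteness definite -za → fufifza.
Attach case dative -zo → fufifzazo.
Apply vowel harmony: fufifzazo → fufifzeze.
Vowel deletion: no change.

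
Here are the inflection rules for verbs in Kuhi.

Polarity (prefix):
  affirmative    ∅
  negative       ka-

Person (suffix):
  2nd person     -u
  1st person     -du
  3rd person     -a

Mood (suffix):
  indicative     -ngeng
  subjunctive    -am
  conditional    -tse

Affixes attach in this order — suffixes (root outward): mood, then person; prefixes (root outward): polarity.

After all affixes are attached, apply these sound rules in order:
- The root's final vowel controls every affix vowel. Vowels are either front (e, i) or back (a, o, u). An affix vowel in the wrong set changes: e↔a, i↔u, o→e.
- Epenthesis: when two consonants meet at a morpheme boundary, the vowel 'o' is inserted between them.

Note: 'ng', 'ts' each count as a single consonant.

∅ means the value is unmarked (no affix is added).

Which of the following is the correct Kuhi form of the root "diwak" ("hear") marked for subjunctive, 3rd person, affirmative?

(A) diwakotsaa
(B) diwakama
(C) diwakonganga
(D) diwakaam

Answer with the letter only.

B

polarity = affirmative: zero marking, form stays diwak.
Attach mood subjunctive -am → diwakam.
Attach person 3rd person -a → diwakama.
Vowel harmony: no change.
Epenthesis: no change.
So the correct form is diwakama, option (B).
(A) diwakotsaa is wrong: it uses conditional instead of subjunctive for mood.
(D) diwakaam is wrong: it has the affixes in the wrong order.
(C) diwakonganga is wrong: it uses indicative instead of subjunctive for mood.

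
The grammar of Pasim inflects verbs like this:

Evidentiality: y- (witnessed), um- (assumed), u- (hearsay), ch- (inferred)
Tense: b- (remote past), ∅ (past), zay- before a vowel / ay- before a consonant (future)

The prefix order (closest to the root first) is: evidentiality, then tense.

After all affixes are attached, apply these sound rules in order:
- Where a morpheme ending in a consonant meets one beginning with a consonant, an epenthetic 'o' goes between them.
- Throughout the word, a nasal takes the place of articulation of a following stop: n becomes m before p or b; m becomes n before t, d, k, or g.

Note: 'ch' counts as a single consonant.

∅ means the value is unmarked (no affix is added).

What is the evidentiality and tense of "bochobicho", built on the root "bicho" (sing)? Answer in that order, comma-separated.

inferred, remote past

Segment: b-ch-bicho.
evidentiality: ch- → inferred.
tense: b- → remote past.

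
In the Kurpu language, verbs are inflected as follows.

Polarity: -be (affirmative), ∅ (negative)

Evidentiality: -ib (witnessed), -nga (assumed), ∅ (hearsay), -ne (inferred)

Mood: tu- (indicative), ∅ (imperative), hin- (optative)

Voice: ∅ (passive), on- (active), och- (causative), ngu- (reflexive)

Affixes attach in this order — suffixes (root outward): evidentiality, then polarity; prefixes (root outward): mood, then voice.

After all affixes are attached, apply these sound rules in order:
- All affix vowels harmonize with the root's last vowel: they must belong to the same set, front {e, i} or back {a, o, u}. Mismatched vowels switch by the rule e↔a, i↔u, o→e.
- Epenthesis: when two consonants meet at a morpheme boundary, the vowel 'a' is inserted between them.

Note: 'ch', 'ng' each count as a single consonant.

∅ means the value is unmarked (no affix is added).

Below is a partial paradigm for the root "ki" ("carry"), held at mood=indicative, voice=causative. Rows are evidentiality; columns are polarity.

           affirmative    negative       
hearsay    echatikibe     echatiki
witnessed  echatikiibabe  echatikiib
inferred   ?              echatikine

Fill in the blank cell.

Attach evidentiality inferred -ne → kine.
Attach polarity affirmative -be → kinebe.
Attach mood indicative tu- → tukinebe.
Attach voice causative och- → ochtukinebe.
Apply vowel harmony: ochtukinebe → echtikinebe.
Apply epenthesis: echtikinebe → echatikinebe.

echatikinebe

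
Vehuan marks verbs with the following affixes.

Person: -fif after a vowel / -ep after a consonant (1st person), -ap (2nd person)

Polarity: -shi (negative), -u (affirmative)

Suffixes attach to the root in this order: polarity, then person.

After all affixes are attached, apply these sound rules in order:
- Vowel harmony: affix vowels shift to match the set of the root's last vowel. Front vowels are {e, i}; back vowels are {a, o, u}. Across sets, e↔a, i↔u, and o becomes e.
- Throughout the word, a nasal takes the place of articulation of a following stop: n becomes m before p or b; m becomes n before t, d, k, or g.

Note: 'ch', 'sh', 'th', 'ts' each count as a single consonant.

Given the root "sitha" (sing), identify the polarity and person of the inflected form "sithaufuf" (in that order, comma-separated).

affirmative, 1st person

Segment: sitha-u-fif.
polarity: -u → affirmative.
person: -fif/ep → 1st person.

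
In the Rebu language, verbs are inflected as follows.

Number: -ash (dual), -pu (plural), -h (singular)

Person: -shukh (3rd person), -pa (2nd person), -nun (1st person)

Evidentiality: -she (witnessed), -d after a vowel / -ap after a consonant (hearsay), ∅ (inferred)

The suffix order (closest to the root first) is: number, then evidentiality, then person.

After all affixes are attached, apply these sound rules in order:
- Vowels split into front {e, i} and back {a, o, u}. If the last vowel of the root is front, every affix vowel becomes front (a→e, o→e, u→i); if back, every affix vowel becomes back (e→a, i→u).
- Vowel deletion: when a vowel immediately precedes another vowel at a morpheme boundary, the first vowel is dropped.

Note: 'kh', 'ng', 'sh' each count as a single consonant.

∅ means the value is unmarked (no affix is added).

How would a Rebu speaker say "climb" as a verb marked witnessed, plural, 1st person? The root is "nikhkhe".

nikhkhepishenin

Attach number plural -pu → nikhkhepu.
Attach evidentiality witnessed -she → nikhkhepushe.
Attach person 1st person -nun → nikhkhepushenun.
Apply vowel harmony: nikhkhepushenun → nikhkhepishenin.
Vowel deletion: no change.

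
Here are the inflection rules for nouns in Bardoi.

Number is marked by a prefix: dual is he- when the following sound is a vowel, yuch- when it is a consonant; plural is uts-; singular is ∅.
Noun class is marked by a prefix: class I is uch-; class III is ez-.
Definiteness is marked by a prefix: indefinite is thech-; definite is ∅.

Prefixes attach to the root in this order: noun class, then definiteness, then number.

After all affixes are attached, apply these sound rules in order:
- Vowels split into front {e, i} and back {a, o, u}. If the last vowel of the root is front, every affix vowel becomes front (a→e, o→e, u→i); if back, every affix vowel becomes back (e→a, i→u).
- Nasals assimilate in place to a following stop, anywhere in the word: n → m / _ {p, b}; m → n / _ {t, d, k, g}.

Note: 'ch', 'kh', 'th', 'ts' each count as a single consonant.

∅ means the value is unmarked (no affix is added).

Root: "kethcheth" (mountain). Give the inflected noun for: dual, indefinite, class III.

yichthechezkethcheth

Attach noun class class III ez- → ezkethcheth.
Attach definiteness indefinite thech- → thechezkethcheth.
Attach number dual yuch- (before consonant 'th') → yuchthechezkethcheth.
Apply vowel harmony: yuchthechezkethcheth → yichthechezkethcheth.
Nasal assimilation: no change.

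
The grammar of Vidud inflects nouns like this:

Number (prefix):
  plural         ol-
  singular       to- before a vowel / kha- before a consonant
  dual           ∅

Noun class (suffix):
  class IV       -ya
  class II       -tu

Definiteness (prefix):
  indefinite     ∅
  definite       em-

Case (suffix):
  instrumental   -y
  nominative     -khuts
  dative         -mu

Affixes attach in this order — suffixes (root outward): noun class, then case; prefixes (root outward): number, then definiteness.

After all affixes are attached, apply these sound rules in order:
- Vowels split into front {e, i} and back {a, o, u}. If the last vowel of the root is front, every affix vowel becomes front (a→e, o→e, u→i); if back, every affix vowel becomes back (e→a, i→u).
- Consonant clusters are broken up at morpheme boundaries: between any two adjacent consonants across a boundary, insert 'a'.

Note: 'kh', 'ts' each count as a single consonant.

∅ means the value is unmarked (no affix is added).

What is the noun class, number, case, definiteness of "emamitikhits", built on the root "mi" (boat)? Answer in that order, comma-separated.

class II, dual, nominative, definite

Segment: em-mi-tu-khuts.
noun class: -tu → class II.
number: ∅ → dual.
case: -khuts → nominative.
definiteness: em- → definite.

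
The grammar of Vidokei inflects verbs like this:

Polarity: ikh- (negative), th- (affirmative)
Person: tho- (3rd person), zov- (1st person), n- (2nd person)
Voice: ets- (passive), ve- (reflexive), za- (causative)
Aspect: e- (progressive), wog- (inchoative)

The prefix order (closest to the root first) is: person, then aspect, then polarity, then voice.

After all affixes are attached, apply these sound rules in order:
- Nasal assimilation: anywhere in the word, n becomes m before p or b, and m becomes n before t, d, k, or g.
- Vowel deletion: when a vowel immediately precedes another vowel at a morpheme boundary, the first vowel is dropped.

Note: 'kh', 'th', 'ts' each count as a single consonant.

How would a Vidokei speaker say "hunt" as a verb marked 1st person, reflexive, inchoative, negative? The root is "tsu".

vikhwogzovtsu

Attach person 1st person zov- → zovtsu.
Attach aspect inchoative wog- → wogzovtsu.
Attach polarity negative ikh- → ikhwogzovtsu.
Attach voice reflexive ve- → veikhwogzovtsu.
Nasal assimilation: no change.
Apply vowel deletion: veikhwogzovtsu → vikhwogzovtsu.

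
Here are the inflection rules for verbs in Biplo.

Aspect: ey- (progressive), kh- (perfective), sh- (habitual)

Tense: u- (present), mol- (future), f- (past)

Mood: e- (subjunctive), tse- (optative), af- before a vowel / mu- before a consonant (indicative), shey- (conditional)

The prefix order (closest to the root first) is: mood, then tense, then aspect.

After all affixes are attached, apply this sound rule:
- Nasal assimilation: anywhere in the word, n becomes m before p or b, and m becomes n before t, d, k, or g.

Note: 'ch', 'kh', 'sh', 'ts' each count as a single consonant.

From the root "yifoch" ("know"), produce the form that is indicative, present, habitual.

Attach mood indicative mu- (before consonant 'y') → muyifoch.
Attach tense present u- → umuyifoch.
Attach aspect habitual sh- → shumuyifoch.
Nasal assimilation: no change.

shumuyifoch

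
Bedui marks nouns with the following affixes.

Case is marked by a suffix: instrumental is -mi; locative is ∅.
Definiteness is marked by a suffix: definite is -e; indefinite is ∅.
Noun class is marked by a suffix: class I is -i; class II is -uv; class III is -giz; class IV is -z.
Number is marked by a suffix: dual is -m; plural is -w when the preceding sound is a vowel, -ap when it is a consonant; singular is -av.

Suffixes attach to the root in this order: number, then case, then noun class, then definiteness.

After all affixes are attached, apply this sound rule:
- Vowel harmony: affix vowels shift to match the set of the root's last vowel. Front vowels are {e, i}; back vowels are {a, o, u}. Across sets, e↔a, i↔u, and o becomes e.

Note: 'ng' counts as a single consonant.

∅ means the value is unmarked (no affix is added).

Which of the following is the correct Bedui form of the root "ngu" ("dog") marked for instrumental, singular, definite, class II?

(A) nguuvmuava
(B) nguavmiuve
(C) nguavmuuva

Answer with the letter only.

C

Attach number singular -av → nguav.
Attach case instrumental -mi → nguavmi.
Attach noun class class II -uv → nguavmiuv.
Attach definiteness definite -e → nguavmiuve.
Apply vowel harmony: nguavmiuve → nguavmuuva.
So the correct form is nguavmuuva, option (C).
(A) nguuvmuava is wrong: it has the affixes in the wrong order.
(B) nguavmiuve is wrong: it fails to apply the sound rule(s).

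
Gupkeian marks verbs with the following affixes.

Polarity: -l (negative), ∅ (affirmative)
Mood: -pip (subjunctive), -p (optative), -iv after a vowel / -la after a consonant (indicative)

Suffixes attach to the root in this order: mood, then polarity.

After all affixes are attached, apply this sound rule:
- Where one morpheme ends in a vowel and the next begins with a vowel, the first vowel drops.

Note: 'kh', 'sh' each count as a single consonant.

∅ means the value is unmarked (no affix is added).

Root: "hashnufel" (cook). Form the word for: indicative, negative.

hashnufellal

Attach mood indicative -la (after consonant 'l') → hashnufella.
Attach polarity negative -l → hashnufellal.
Vowel deletion: no change.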